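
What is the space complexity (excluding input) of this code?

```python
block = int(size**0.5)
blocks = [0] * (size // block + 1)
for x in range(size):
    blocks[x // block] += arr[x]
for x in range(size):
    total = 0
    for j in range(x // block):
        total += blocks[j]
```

Space complexity: O(sqrt(n)).
Storage scales with sqrt(n).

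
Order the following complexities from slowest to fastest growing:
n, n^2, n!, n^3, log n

Ordered by growth rate: log n < n < n^2 < n^3 < n!.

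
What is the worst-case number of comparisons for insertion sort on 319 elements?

Insertion sort on reverse-sorted input: 1 + 2 + ... + (319-1) = 50721 comparisons.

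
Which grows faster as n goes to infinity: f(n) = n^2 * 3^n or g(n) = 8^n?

g(n) = 8^n grows faster: 8^n / (n^2 3^n) = (8/3)^n / n^2 -> infinity since 8/3 > 1.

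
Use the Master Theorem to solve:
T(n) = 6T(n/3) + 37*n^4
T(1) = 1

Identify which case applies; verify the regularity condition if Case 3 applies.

a=6, b=3, f(n)=37*n^4.
log_3(6) = 1.631 < 4.
f(n) = Omega(n^(1.631+epsilon)) for some epsilon > 0, so Case 3 is the candidate.
Regularity: a*f(n/b) = 6*37*(n/3)^4 = (6/81)*37*n^4 <= c*f(n) with c = 6/81 < 1. Satisfied.
Case 3: T(n) = Theta(n^4).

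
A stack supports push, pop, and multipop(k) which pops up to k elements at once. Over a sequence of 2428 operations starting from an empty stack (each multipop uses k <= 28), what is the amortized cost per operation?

Each element is pushed exactly once and popped at most once (whether by pop or as part of a multipop). So the total number of individual pops over the whole sequence is at most the number of pushes, which is at most 2428. Total work <= 2 * 2428, hence O(1) amortized per operation.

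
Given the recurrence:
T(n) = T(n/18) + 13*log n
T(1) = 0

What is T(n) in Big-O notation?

Each of the log_18(n) levels adds O(log n). T(n) = O(log^2 n).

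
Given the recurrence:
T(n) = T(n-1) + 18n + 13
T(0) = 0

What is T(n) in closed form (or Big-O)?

Dominant term in sum is 18*sum(i, i=1..n) = 18*n*(n+1)/2 = O(n^2).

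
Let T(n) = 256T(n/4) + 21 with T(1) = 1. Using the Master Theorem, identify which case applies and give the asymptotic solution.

a=256, b=4, f(n)=21.
log_4(256) = 4 > 0.
Since f(n) = O(n^0) is polynomially smaller than n^4, Case 1 applies.
T(n) = Theta(n^4).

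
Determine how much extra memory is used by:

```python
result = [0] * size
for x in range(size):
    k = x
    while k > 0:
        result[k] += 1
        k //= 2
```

Space complexity: O(n).
Auxiliary storage grows linearly with the input size n in the worst case.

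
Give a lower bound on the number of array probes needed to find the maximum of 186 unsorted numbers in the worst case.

Adversary: any unprobed cell could hold a value larger than everything seen so far. If fewer than 186 cells are probed, the adversary places the max in an unprobed cell. So all 186 cells must be examined; together with 186-1 comparisons this is tight.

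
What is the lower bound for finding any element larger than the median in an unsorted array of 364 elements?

To find an element larger than the median of 364 elements, we must see Omega(n) elements. Without seeing enough elements, an adversary can make any unseen element the median.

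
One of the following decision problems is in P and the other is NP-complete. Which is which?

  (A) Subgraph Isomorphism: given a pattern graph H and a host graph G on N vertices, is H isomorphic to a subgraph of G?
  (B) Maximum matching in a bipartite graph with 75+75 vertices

(A) is NP-complete: generalizes Clique and Hamiltonian Path (pattern size is part of the input).
(B) is P: Hopcroft-Karp runs in O(E sqrt(V)).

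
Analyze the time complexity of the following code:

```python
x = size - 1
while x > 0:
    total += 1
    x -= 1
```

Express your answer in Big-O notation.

Time complexity: O(n).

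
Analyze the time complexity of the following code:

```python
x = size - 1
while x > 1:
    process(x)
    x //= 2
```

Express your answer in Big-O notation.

Time complexity: O(log n).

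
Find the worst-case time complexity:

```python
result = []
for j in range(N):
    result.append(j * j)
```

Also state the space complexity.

Time complexity: O(n).
Space complexity: O(n).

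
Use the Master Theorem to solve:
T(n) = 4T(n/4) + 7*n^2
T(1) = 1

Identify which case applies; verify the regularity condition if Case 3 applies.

a=4, b=4, f(n)=7*n^2.
log_4(4) = 1 < 2.
f(n) = Omega(n^(1+epsilon)) for some epsilon > 0, so Case 3 is the candidate.
Regularity: a*f(n/b) = 4*7*(n/4)^2 = (4/16)*7*n^2 <= c*f(n) with c = 4/16 < 1. Satisfied.
Case 3: T(n) = Theta(n^2).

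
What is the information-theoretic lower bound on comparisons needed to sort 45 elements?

There are 45! = 119622220865480194561963161495657715064383733760000000000 possible orderings. Each comparison gives 1 bit. We need at least ceil(log_2(119622220865480194561963161495657715064383733760000000000)) = 187 comparisons.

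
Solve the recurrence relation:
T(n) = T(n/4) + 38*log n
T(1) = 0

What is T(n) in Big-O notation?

Each of the log_4(n) levels adds O(log n). T(n) = O(log^2 n).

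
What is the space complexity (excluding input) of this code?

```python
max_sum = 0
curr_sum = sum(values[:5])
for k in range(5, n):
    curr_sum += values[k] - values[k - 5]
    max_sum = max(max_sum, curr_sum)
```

Space complexity: O(1).
Only a constant amount of auxiliary storage is used; nothing grows with n.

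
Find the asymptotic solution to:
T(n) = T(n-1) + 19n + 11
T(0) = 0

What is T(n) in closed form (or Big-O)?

Dominant term in sum is 19*sum(i, i=1..n) = 19*n*(n+1)/2 = O(n^2).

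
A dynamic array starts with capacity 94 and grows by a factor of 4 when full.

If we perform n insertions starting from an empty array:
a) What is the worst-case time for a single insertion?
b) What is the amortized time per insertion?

(a) Worst-case single insertion: O(n) -- when the array is full at capacity c, the resize copies all c elements, and c can be Theta(n).
(b) Resizes happen at sizes 94, 376, 1504, ... Total copy cost for n insertions: 94 + 376 + ... = O(n) (geometric series with ratio 1/4). Amortized cost per insertion: O(n)/n = O(1).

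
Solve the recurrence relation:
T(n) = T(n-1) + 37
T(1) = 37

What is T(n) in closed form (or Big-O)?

Unrolling: T(n) = T(n-1) + 37 = T(n-2) + 2*37 = ... = T(1) + (n-1)*37 = 37 + (n-1)*37 = 37n.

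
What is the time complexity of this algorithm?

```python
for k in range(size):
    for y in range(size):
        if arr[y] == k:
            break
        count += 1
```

Time complexity: O(n^2).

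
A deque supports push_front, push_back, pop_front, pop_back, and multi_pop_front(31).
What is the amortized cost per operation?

Assign 2 credits to each push operation. A pop uses 1 saved credit. multi_pop_front(31) uses up to 31 saved credits from previous pushes. Credits never go negative. Amortized cost is O(1).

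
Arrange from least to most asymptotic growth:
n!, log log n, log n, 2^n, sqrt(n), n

Ordered by growth rate: log log n < log n < sqrt(n) < n < 2^n < n!.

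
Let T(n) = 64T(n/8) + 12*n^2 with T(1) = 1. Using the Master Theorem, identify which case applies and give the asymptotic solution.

a=64, b=8, f(n)=12*n^2.
log_8(64) = 2, so n^(log_b(a)) = n^2.
f(n) = Theta(n^2), so Case 2 applies.
T(n) = Theta(n^2 log n).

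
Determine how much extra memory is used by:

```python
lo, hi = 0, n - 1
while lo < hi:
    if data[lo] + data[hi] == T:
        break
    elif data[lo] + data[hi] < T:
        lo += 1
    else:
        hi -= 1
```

Space complexity: O(1).
Only a constant amount of auxiliary storage is used; nothing grows with n.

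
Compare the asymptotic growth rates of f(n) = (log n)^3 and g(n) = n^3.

g(n) = n^3 grows faster: any positive polynomial dominates any polylog.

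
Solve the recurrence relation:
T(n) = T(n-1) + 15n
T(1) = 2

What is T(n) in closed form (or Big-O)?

Unrolling: T(n) = 2 + 15*(2 + 3 + ... + n) = 2 + 15*(n(n+1)/2 - 1) = O(n^2).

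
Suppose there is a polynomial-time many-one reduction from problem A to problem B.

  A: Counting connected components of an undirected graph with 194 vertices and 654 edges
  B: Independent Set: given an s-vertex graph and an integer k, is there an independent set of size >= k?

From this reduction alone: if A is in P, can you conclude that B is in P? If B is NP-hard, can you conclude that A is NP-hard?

A poly-time reduction A <=_p B transfers tractability DOWN (B easy => A easy) and hardness UP (A hard => B hard), not the reverse.
From A in P, the reduction alone does NOT give B in P: any problem in P trivially reduces to SAT, yet SAT is not known to be in P.
From B NP-hard, the reduction alone does NOT give A NP-hard: again, easy problems reduce to hard ones.
(Here in fact A is P and B is NP-complete.)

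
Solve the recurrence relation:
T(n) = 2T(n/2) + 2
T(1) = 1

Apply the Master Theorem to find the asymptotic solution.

a=2, b=2, f(n)=2. log_2(2) = 1. Case 1 of Master Theorem: T(n) = O(n^1).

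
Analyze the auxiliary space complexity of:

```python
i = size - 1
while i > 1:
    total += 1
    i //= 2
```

Space complexity: O(1).
Only a constant amount of auxiliary storage is used; nothing grows with n.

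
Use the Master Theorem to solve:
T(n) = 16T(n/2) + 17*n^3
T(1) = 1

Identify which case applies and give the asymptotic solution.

a=16, b=2, f(n)=17*n^3.
log_2(16) = 4 > 3.
Since f(n) = O(n^3) is polynomially smaller than n^4, Case 1 applies.
T(n) = Theta(n^4).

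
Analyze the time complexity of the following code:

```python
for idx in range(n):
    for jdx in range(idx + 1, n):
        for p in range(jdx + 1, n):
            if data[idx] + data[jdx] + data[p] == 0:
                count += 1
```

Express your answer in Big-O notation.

Time complexity: O(n^3).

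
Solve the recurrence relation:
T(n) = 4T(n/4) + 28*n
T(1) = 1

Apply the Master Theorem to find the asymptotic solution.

a=4, b=4, f(n)=28*n. log_4(4) = 1. Case 2: T(n) = O(n log n).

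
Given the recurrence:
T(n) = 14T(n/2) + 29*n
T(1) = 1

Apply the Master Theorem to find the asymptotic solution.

a=14, b=2, f(n)=29*n. log_2(14) = 3.807. Case 1 of Master Theorem: T(n) = O(n^3.807).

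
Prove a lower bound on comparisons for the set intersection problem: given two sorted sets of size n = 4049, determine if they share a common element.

For two sorted arrays of size n = 4049, any correct algorithm must examine Omega(n) elements. If fewer are examined, an adversary places a common element in an unexamined gap. A merge-based scan achieves O(n), so the bound is tight.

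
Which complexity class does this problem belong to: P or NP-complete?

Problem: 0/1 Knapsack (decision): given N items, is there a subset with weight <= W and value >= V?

This problem is NP-complete: reduces from Subset Sum.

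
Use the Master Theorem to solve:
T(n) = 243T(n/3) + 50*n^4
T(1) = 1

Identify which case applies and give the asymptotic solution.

a=243, b=3, f(n)=50*n^4.
log_3(243) = 5 > 4.
Since f(n) = O(n^4) is polynomially smaller than n^5, Case 1 applies.
T(n) = Theta(n^5).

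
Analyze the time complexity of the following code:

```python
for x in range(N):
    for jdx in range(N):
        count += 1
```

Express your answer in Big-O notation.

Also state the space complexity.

Time complexity: O(n^2).
Space complexity: O(1).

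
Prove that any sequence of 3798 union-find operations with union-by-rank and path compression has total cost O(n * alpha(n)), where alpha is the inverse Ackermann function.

Using Tarjan's analysis with rank-based potential function. Union-by-rank keeps tree height O(log n). Path compression flattens paths during find. For n = 3798 operations, total cost is O(n * alpha(n)), effectively O(n) since alpha grows incredibly slowly.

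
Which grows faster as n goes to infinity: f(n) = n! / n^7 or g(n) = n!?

g(n) = n! grows faster: the ratio n!/(n!/n^7) = n^7 -> infinity.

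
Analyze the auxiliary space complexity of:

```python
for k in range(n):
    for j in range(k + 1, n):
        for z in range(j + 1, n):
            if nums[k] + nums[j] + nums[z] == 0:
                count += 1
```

Space complexity: O(1).
Only a constant amount of auxiliary storage is used; nothing grows with n.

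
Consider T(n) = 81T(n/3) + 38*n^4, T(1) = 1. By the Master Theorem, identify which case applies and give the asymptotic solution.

a=81, b=3, f(n)=38*n^4.
log_3(81) = 4, so n^(log_b(a)) = n^4.
f(n) = Theta(n^4), so Case 2 applies.
T(n) = Theta(n^4 log n).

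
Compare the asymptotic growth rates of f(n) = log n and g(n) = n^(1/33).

g(n) = n^(1/33) grows faster: any positive power of n dominates log n.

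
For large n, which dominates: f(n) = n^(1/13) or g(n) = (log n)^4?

f(n) = n^(1/13) grows faster: any positive power of n dominates any polylog.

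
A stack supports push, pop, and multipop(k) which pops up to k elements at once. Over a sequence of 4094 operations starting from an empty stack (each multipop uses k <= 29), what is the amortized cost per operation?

Each element is pushed exactly once and popped at most once (whether by pop or as part of a multipop). So the total number of individual pops over the whole sequence is at most the number of pushes, which is at most 4094. Total work <= 2 * 4094, hence O(1) amortized per operation.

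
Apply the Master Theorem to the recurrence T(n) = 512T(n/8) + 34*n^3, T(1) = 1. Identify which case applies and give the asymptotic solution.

a=512, b=8, f(n)=34*n^3.
log_8(512) = 3, so n^(log_b(a)) = n^3.
f(n) = Theta(n^3), so Case 2 applies.
T(n) = Theta(n^3 log n).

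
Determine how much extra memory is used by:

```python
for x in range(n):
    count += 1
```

Space complexity: O(1).
Only a constant amount of auxiliary storage is used; nothing grows with n.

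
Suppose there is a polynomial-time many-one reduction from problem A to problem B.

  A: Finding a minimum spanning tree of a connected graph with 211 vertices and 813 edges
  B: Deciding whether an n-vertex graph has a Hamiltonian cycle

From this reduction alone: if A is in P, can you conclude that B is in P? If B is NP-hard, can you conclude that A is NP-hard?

A poly-time reduction A <=_p B transfers tractability DOWN (B easy => A easy) and hardness UP (A hard => B hard), not the reverse.
From A in P, the reduction alone does NOT give B in P: any problem in P trivially reduces to SAT, yet SAT is not known to be in P.
From B NP-hard, the reduction alone does NOT give A NP-hard: again, easy problems reduce to hard ones.
(Here in fact A is P and B is NP-complete.)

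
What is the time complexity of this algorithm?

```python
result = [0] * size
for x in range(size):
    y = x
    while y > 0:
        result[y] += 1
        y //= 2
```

Time complexity: O(n log n).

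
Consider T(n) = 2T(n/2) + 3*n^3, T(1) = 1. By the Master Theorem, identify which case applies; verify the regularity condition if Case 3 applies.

a=2, b=2, f(n)=3*n^3.
log_2(2) = 1 < 3.
f(n) = Omega(n^(1+epsilon)) for some epsilon > 0, so Case 3 is the candidate.
Regularity: a*f(n/b) = 2*3*(n/2)^3 = (2/8)*3*n^3 <= c*f(n) with c = 2/8 < 1. Satisfied.
Case 3: T(n) = Theta(n^3).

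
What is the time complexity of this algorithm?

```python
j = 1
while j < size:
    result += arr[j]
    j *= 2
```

Time complexity: O(log n).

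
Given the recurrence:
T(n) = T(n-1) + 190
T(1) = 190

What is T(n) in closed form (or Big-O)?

Unrolling: T(n) = T(n-1) + 190 = T(n-2) + 2*190 = ... = T(1) + (n-1)*190 = 190 + (n-1)*190 = 190n.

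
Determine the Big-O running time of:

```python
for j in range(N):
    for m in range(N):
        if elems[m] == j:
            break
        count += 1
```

Time complexity: O(n^2).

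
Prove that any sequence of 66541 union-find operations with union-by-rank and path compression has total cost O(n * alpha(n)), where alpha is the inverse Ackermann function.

Using Tarjan's analysis with rank-based potential function. Union-by-rank keeps tree height O(log n). Path compression flattens paths during find. For n = 66541 operations, total cost is O(n * alpha(n)), effectively O(n) since alpha grows incredibly slowly.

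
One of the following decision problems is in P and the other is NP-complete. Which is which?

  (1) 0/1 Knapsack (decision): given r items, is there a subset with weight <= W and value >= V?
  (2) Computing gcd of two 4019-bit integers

(1) is NP-complete: reduces from Subset Sum.
(2) is P: the Euclidean algorithm runs in polynomial time in the bit-length.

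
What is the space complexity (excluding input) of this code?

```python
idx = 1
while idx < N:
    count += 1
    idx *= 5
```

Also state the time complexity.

Space complexity: O(1).
Only a constant amount of auxiliary storage is used; nothing grows with n.
Time complexity: O(log n).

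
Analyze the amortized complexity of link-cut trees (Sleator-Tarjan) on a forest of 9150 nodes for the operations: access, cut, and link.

Link-cut trees represent the forest using splay trees over preferred paths. With potential Phi = sum over nodes of log(size of virtual subtree), each access on 9150 nodes is O(log 9150) = O(log n) amortized by the splay-tree access lemma. Cut and link are O(1) plus one access.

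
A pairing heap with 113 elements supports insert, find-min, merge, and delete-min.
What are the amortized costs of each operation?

Pairing heaps are self-adjusting heap-ordered trees. Insert and merge link two roots: O(1). Find-min reads the root: O(1). Delete-min removes the root, then pairs children in two passes; amortized cost is O(log 113) = O(log n).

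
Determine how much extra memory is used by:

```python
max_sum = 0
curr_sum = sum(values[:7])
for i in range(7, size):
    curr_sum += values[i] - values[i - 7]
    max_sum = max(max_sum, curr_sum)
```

Space complexity: O(1).
Only a constant amount of auxiliary storage is used; nothing grows with n.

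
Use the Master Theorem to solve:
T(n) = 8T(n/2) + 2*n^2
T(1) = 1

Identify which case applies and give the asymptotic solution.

a=8, b=2, f(n)=2*n^2.
log_2(8) = 3 > 2.
Since f(n) = O(n^2) is polynomially smaller than n^3, Case 1 applies.
T(n) = Theta(n^3).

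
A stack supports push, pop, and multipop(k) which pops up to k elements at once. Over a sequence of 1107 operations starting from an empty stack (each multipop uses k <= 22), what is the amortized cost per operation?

Each element is pushed exactly once and popped at most once (whether by pop or as part of a multipop). So the total number of individual pops over the whole sequence is at most the number of pushes, which is at most 1107. Total work <= 2 * 1107, hence O(1) amortized per operation.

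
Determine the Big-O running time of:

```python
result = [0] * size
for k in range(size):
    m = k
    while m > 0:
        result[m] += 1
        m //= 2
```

Time complexity: O(n log n).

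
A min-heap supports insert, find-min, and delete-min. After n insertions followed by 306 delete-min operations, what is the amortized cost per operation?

Insert takes O(log n) worst case. Delete-min takes O(log n). Over a sequence of n inserts and 306 delete-mins, total cost is O((n + 306) log n). Amortized per operation: O(log n).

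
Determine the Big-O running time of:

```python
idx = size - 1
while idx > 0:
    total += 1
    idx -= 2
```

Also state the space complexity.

Time complexity: O(n).
Space complexity: O(1).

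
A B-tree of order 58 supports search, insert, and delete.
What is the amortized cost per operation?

B-tree of order 58 has height O(log_58 n). Each operation traverses the tree height. Splits during insert and merges during delete are O(1) each and occur at most once per level. Total cost per operation: O(log_58 n).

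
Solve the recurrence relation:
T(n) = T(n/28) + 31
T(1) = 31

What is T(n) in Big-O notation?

Each step divides n by 28 and adds 31. After log_28(n) steps, T(n) = O(log n).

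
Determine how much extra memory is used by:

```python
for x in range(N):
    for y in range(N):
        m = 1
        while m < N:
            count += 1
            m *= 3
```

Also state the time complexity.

Space complexity: O(1).
Only a constant amount of auxiliary storage is used; nothing grows with n.
Time complexity: O(n^2 log n).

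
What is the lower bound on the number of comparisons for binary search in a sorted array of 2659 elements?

With 2659 possible positions, we need at least ceil(log_2(2659)) = 12 comparisons. Each comparison splits the remaining candidates by at most half.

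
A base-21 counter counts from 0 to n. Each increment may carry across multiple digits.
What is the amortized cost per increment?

Digit at position i changes every 21^i increments. Total digit changes over n increments: n * 21/(21-1) = O(n). Amortized: O(1).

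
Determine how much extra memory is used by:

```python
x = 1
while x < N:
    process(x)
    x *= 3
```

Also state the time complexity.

Space complexity: O(1).
Only a constant amount of auxiliary storage is used; nothing grows with n.
Time complexity: O(log n).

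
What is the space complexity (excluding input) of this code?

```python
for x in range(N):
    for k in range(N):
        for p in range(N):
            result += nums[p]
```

Space complexity: O(1).
Only a constant amount of auxiliary storage is used; nothing grows with n.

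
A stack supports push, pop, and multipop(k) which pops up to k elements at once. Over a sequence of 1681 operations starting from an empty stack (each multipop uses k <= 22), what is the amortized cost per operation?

Each element is pushed exactly once and popped at most once (whether by pop or as part of a multipop). So the total number of individual pops over the whole sequence is at most the number of pushes, which is at most 1681. Total work <= 2 * 1681, hence O(1) amortized per operation.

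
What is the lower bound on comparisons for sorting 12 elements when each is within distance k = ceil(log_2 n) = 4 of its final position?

Partition the 12 positions into floor(n/k) blocks of k = 4 consecutive positions; any permutation within a block keeps every element within k of its final position, so there are at least (k!)^(n/k) distinguishable inputs. Lower bound: log_2((k!)^(n/k)) = (n/k) * log_2(k!) = Theta(n log k); with k = ceil(log_2 n), this is Omega(n log log n).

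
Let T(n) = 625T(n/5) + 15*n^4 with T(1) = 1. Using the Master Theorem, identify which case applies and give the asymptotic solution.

a=625, b=5, f(n)=15*n^4.
log_5(625) = 4, so n^(log_b(a)) = n^4.
f(n) = Theta(n^4), so Case 2 applies.
T(n) = Theta(n^4 log n).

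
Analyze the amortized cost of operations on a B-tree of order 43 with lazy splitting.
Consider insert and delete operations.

In a B-tree of order 43, a node splits when it has 43 keys. With lazy splitting, we use potential Phi = number of full nodes + number of near-empty nodes. Each split costs O(1) but reduces potential. Between splits, at least 21 insertions must occur in that node. Amortized structural cost is O(1) per operation, plus O(log_43 n) traversal.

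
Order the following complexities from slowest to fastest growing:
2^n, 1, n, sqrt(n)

Ordered by growth rate: 1 < sqrt(n) < n < 2^n.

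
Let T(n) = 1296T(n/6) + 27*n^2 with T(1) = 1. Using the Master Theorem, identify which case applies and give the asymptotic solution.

a=1296, b=6, f(n)=27*n^2.
log_6(1296) = 4 > 2.
Since f(n) = O(n^2) is polynomially smaller than n^4, Case 1 applies.
T(n) = Theta(n^4).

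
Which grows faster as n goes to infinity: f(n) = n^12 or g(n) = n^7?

f(n) = n^12 grows faster: n^12/n^7 = n^5 -> infinity.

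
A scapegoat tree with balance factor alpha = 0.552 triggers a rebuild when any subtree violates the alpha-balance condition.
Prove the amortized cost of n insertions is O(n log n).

Define potential Phi = c * sum of |size(left(v)) - size(right(v))| over all nodes. An insertion at depth d costs O(d) = O(log n) and increases Phi by O(log n). When a rebuild of subtree of size s occurs, it costs O(s) but reduces Phi by Omega(s). With alpha = 0.552, between rebuilds Omega(s) insertions must occur. Amortized cost per insertion: O(log n).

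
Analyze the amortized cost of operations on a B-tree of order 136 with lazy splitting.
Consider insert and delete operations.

In a B-tree of order 136, a node splits when it has 136 keys. With lazy splitting, we use potential Phi = number of full nodes + number of near-empty nodes. Each split costs O(1) but reduces potential. Between splits, at least 68 insertions must occur in that node. Amortized structural cost is O(1) per operation, plus O(log_136 n) traversal.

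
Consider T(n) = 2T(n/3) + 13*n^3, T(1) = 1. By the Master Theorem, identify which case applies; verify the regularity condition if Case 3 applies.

a=2, b=3, f(n)=13*n^3.
log_3(2) = 0.6309 < 3.
f(n) = Omega(n^(0.6309+epsilon)) for some epsilon > 0, so Case 3 is the candidate.
Regularity: a*f(n/b) = 2*13*(n/3)^3 = (2/27)*13*n^3 <= c*f(n) with c = 2/27 < 1. Satisfied.
Case 3: T(n) = Theta(n^3).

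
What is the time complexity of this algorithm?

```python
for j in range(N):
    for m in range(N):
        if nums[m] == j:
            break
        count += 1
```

Time complexity: O(n^2).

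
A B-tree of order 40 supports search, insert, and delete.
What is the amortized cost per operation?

B-tree of order 40 has height O(log_40 n). Each operation traverses the tree height. Splits during insert and merges during delete are O(1) each and occur at most once per level. Total cost per operation: O(log_40 n).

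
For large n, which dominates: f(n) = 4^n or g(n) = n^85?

f(n) = 4^n grows faster: any exponential with base > 1 dominates every polynomial.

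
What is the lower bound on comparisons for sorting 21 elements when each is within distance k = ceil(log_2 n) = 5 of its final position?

Partition the 21 positions into floor(n/k) blocks of k = 5 consecutive positions; any permutation within a block keeps every element within k of its final position, so there are at least (k!)^(n/k) distinguishable inputs. Lower bound: log_2((k!)^(n/k)) = (n/k) * log_2(k!) = Theta(n log k); with k = ceil(log_2 n), this is Omega(n log log n).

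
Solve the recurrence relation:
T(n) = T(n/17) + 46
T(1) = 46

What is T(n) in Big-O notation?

Each step divides n by 17 and adds 46. After log_17(n) steps, T(n) = O(log n).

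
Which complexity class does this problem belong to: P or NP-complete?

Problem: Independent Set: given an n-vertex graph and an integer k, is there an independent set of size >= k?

This problem is NP-complete: complement of Clique (with k part of the input).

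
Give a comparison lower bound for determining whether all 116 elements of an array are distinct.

In the algebraic decision-tree model, the YES region for element distinctness on 116 elements has 116! connected components (one per ordering). Ben-Or's theorem then gives a lower bound of Omega(log(n!)) = Omega(n log n).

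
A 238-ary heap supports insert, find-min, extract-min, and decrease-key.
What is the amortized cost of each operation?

The 238-ary heap has height O(log_238 n). Insert sifts up: O(log_238 n). Find-min reads the root: O(1). Extract-min sifts down comparing 238 children per level: O(238 * log_238 n). Decrease-key sifts up: O(log_238 n).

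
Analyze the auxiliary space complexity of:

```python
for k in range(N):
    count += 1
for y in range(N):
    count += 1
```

Space complexity: O(1).
Only a constant amount of auxiliary storage is used; nothing grows with n.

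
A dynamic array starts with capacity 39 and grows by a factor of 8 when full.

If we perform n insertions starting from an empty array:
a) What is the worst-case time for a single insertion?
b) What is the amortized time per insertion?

(a) Worst-case single insertion: O(n) -- when the array is full at capacity c, the resize copies all c elements, and c can be Theta(n).
(b) Resizes happen at sizes 39, 312, 2496, ... Total copy cost for n insertions: 39 + 312 + ... = O(n) (geometric series with ratio 1/8). Amortized cost per insertion: O(n)/n = O(1).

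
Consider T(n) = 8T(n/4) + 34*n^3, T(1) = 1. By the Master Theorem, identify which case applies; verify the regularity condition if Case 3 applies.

a=8, b=4, f(n)=34*n^3.
log_4(8) = 1.5 < 3.
f(n) = Omega(n^(1.5+epsilon)) for some epsilon > 0, so Case 3 is the candidate.
Regularity: a*f(n/b) = 8*34*(n/4)^3 = (8/64)*34*n^3 <= c*f(n) with c = 8/64 < 1. Satisfied.
Case 3: T(n) = Theta(n^3).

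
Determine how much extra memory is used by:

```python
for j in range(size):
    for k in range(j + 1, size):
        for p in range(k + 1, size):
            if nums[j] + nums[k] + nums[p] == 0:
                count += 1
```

Space complexity: O(1).
Only a constant amount of auxiliary storage is used; nothing grows with n.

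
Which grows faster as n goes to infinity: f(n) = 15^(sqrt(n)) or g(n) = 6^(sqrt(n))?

f(n) = 15^(sqrt(n)) grows faster: ratio is (15/6)^(sqrt(n)) -> infinity since 15/6 > 1.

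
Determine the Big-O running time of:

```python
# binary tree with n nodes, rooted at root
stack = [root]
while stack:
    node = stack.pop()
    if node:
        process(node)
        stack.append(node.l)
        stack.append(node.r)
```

Time complexity: O(n).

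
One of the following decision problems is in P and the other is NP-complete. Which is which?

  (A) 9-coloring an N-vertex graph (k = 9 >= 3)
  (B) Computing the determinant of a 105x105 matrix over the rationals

(A) is NP-complete: graph k-coloring for k>=3 is NP-complete by reduction from 3-SAT.
(B) is P: Gaussian elimination runs in O(n^3).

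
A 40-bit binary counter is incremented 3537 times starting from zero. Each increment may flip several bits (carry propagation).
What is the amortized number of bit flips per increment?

Bit i flips on every 2^i-th increment, so over 3537 increments bit i flips floor(3537/2^i) times. Summing over i: total flips < 2 * 3537. Amortized: < 2 = O(1) per increment.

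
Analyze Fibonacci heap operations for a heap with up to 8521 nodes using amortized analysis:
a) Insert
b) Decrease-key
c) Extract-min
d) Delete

Fibonacci heaps use lazy consolidation. Potential function Phi = t + 2m (t = number of trees, m = marked nodes).
- Insert: O(1) actual, Delta Phi = +1 (one new tree) => O(1) amortized.
- Decrease-key: with c cascading cuts, actual cost is O(c); Delta Phi <= c - 2(c-1) + 2 = 4 - c (c new trees; >= c-1 marks cleared; <= 1 new mark). Amortized O(c) + (4 - c) = O(1).
- Extract-min: O(D(n) + t) actual; consolidation drops t to <= D(n)+1, so Delta Phi pays for the t term. D(n) = O(log n) for n = 8521 => O(log n) amortized.
- Delete: decrease-key to -inf then extract-min = O(log n).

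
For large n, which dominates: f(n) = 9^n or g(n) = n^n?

g(n) = n^n grows faster: n^n / 9^n = (n/9)^n -> infinity once n > 9.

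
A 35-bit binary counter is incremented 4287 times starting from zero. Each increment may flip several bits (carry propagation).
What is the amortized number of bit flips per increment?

Bit i flips on every 2^i-th increment, so over 4287 increments bit i flips floor(4287/2^i) times. Summing over i: total flips < 2 * 4287. Amortized: < 2 = O(1) per increment.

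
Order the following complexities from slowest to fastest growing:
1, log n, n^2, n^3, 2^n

Ordered by growth rate: 1 < log n < n^2 < n^3 < 2^n.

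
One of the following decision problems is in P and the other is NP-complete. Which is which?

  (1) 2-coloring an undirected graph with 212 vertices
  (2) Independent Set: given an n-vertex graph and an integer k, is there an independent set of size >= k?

(1) is P: 2-coloring is bipartiteness testing via BFS, O(V+E).
(2) is NP-complete: complement of Clique (with k part of the input).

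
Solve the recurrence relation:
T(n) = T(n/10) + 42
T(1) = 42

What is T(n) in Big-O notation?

Each step divides n by 10 and adds 42. After log_10(n) steps, T(n) = O(log n).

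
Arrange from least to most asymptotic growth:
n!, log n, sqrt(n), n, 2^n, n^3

Ordered by growth rate: log n < sqrt(n) < n < n^3 < 2^n < n!.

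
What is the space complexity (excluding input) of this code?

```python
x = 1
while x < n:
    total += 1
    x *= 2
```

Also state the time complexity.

Space complexity: O(1).
Only a constant amount of auxiliary storage is used; nothing grows with n.
Time complexity: O(log n).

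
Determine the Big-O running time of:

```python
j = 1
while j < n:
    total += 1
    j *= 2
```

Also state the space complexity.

Time complexity: O(log n).
Space complexity: O(1).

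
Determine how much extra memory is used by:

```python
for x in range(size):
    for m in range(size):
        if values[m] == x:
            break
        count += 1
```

Space complexity: O(1).
Only a constant amount of auxiliary storage is used; nothing grows with n.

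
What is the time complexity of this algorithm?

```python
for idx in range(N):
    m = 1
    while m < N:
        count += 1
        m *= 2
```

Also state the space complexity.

Time complexity: O(n log n).
Space complexity: O(1).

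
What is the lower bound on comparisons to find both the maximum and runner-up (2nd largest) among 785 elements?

Lower bound: finding the max needs 785-1 comparisons. By an adversary weight-doubling argument, the maximum element must personally win at least ceil(log_2(785)) = 10 comparisons in any correct algorithm. The 2nd largest is among those 10 direct losers, and distinguishing it requires 10-1 more comparisons. Total >= 785-1 + 10-1 = 793. A balanced tournament achieves this bound exactly.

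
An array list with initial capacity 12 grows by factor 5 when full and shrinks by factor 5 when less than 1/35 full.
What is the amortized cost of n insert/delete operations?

Using potential function Phi = |5*size - capacity|. Resizing costs are offset by potential release. Amortized O(1) per operation.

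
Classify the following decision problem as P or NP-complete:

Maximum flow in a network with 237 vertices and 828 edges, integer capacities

This problem is in P: Edmonds-Karp / push-relabel run in polynomial time.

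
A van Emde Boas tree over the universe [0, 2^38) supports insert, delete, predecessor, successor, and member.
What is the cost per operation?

vEB recursively partitions [0, 274877906944) into sqrt(u) clusters of size sqrt(u). Each operation recurses into either one cluster or the summary, never both: T(u) = T(sqrt(u)) + O(1) => T(u) = O(log log u) = O(log 38). This is worst-case, not just amortized.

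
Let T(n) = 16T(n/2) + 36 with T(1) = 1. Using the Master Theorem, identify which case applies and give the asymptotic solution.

a=16, b=2, f(n)=36.
log_2(16) = 4 > 0.
Since f(n) = O(n^0) is polynomially smaller than n^4, Case 1 applies.
T(n) = Theta(n^4).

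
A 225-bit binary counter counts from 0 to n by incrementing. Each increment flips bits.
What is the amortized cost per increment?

Bit i flips every 2^i increments. Total flips over n increments: sum_{i=0}^{225} n/2^i < 2n. Amortized cost: 2n/n = O(1).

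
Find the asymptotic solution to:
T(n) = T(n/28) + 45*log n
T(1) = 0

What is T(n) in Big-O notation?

Each of the log_28(n) levels adds O(log n). T(n) = O(log^2 n).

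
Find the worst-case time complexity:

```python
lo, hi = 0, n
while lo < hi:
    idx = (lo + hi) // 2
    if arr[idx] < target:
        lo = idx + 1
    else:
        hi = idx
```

Time complexity: O(log n).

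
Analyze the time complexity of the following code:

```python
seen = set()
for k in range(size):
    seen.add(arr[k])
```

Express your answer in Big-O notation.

Time complexity: O(n).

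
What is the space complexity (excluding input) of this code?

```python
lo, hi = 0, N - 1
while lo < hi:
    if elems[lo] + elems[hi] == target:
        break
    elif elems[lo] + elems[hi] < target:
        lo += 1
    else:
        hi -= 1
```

Space complexity: O(1).
Only a constant amount of auxiliary storage is used; nothing grows with n.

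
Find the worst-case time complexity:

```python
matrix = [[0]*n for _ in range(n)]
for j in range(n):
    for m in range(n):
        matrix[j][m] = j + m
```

Time complexity: O(n^2).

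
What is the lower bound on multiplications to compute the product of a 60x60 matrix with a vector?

A 60x60 matrix-vector product has 60 inner products of length 60. Output depends on all 60^2 = 3600 matrix entries. At least 3600 multiplications needed.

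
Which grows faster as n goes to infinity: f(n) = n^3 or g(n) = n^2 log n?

f(n) = n^3 grows faster: n^3 / (n^2 log n) = n/log n -> infinity.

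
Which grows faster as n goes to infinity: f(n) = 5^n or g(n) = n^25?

f(n) = 5^n grows faster: any exponential with base > 1 dominates every polynomial.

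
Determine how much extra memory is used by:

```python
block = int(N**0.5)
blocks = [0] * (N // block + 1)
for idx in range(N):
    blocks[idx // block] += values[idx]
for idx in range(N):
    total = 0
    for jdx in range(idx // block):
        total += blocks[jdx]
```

Space complexity: O(sqrt(n)).
Storage scales with sqrt(n).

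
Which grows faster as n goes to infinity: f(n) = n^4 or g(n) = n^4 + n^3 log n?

f(n) = n^4 and g(n) = n^4 + n^3 log n are Theta of each other: the lower-order n^3 log n term is o(n^4); both are Theta(n^4).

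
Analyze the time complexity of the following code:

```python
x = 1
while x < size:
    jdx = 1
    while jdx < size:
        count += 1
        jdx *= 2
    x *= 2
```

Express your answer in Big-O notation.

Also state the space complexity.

Time complexity: O(log^2 n).
Space complexity: O(1).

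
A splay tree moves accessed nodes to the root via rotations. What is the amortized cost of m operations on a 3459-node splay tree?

Using a potential function Phi = sum of log(size of subtree) for each node, each splay operation has amortized cost O(log n) where n = 3459. Bad individual operations (O(n)) are offset by decreased potential.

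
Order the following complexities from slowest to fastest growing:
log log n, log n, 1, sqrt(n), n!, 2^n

Ordered by growth rate: 1 < log log n < log n < sqrt(n) < 2^n < n!.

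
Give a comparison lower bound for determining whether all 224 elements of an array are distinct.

In the algebraic decision-tree model, the YES region for element distinctness on 224 elements has 224! connected components (one per ordering). Ben-Or's theorem then gives a lower bound of Omega(log(n!)) = Omega(n log n).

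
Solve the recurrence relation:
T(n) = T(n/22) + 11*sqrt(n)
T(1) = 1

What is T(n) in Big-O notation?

Each level contributes sqrt(n/22^k). Geometric series with ratio 1/sqrt(22) < 1 sums to O(sqrt(n)).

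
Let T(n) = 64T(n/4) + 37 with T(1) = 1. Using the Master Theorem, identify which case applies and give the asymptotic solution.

a=64, b=4, f(n)=37.
log_4(64) = 3 > 0.
Since f(n) = O(n^0) is polynomially smaller than n^3, Case 1 applies.
T(n) = Theta(n^3).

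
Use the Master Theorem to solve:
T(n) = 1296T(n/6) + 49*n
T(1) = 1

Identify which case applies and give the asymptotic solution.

a=1296, b=6, f(n)=49*n.
log_6(1296) = 4 > 1.
Since f(n) = O(n^1) is polynomially smaller than n^4, Case 1 applies.
T(n) = Theta(n^4).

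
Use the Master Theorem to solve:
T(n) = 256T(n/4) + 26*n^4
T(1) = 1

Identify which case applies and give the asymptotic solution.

a=256, b=4, f(n)=26*n^4.
log_4(256) = 4, so n^(log_b(a)) = n^4.
f(n) = Theta(n^4), so Case 2 applies.
T(n) = Theta(n^4 log n).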